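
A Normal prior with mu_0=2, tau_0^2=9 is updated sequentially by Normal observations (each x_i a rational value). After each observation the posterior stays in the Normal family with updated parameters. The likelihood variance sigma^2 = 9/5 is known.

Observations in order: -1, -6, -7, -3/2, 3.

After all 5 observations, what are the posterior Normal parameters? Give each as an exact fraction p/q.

obs 1: x=-1 → posterior Normal(-1/2, 3/2)
obs 2: x=-6 → posterior Normal(-3, 9/11)
obs 3: x=-7 → posterior Normal(-17/4, 9/16)
obs 4: x=-3/2 → posterior Normal(-151/42, 3/7)
obs 5: x=3 → posterior Normal(-121/52, 9/26)

mu_0=-121/52, tau_0^2=9/26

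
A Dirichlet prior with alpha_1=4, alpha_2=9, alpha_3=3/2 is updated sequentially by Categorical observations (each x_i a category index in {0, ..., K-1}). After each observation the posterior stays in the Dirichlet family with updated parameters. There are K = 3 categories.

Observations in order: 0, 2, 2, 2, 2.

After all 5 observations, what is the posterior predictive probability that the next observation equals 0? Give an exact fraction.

obs 1: x=0 → posterior Dirichlet(5, 9, 3/2)
obs 2: x=2 → posterior Dirichlet(5, 9, 5/2)
obs 3: x=2 → posterior Dirichlet(5, 9, 7/2)
obs 4: x=2 → posterior Dirichlet(5, 9, 9/2)
obs 5: x=2 → posterior Dirichlet(5, 9, 11/2)

10/39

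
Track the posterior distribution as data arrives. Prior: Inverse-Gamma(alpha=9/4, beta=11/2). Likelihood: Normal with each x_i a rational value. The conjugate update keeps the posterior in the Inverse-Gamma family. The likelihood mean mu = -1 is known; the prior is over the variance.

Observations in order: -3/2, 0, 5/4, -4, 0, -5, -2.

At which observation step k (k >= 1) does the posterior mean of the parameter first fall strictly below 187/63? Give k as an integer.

k = 2

obs 1: x=-3/2 → posterior Inverse-Gamma(11/4, 45/8)
obs 2: x=0 → posterior Inverse-Gamma(13/4, 49/8)
obs 3: x=5/4 → posterior Inverse-Gamma(15/4, 277/32)
obs 4: x=-4 → posterior Inverse-Gamma(17/4, 421/32)
obs 5: x=0 → posterior Inverse-Gamma(19/4, 437/32)
obs 6: x=-5 → posterior Inverse-Gamma(21/4, 693/32)
obs 7: x=-2 → posterior Inverse-Gamma(23/4, 709/32)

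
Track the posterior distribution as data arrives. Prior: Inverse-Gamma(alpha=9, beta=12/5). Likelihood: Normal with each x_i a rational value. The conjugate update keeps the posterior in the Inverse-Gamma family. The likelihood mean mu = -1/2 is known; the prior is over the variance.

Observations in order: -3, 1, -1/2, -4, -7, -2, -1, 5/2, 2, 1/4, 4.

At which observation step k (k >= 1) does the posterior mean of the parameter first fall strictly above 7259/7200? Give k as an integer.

k = 4

obs 1: x=-3 → posterior Inverse-Gamma(19/2, 221/40)
obs 2: x=1 → posterior Inverse-Gamma(10, 133/20)
obs 3: x=-1/2 → posterior Inverse-Gamma(21/2, 133/20)
obs 4: x=-4 → posterior Inverse-Gamma(11, 511/40)
obs 5: x=-7 → posterior Inverse-Gamma(23/2, 339/10)
obs 6: x=-2 → posterior Inverse-Gamma(12, 1401/40)
obs 7: x=-1 → posterior Inverse-Gamma(25/2, 703/20)
obs 8: x=5/2 → posterior Inverse-Gamma(13, 793/20)
obs 9: x=2 → posterior Inverse-Gamma(27/2, 1711/40)
obs 10: x=1/4 → posterior Inverse-Gamma(14, 6889/160)
obs 11: x=4 → posterior Inverse-Gamma(29/2, 8509/160)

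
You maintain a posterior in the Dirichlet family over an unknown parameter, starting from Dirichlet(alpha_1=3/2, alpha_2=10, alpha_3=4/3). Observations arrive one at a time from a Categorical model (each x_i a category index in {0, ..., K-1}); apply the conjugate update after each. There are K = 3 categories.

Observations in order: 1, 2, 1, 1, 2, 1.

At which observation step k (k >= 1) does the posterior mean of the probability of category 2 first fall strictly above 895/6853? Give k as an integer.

obs 1: x=1 → posterior Dirichlet(3/2, 11, 4/3)
obs 2: x=2 → posterior Dirichlet(3/2, 11, 7/3)
obs 3: x=1 → posterior Dirichlet(3/2, 12, 7/3)
obs 4: x=1 → posterior Dirichlet(3/2, 13, 7/3)
obs 5: x=2 → posterior Dirichlet(3/2, 13, 10/3)
obs 6: x=1 → posterior Dirichlet(3/2, 14, 10/3)

k = 2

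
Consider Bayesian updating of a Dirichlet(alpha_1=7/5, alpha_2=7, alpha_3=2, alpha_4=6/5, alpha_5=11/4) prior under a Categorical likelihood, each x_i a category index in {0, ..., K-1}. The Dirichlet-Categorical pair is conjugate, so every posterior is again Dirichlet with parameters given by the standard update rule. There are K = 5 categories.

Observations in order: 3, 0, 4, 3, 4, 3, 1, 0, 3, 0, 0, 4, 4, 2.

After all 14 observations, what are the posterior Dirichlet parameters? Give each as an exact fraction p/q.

obs 1: x=3 → posterior Dirichlet(7/5, 7, 2, 11/5, 11/4)
obs 2: x=0 → posterior Dirichlet(12/5, 7, 2, 11/5, 11/4)
obs 3: x=4 → posterior Dirichlet(12/5, 7, 2, 11/5, 15/4)
obs 4: x=3 → posterior Dirichlet(12/5, 7, 2, 16/5, 15/4)
obs 5: x=4 → posterior Dirichlet(12/5, 7, 2, 16/5, 19/4)
obs 6: x=3 → posterior Dirichlet(12/5, 7, 2, 21/5, 19/4)
obs 7: x=1 → posterior Dirichlet(12/5, 8, 2, 21/5, 19/4)
obs 8: x=0 → posterior Dirichlet(17/5, 8, 2, 21/5, 19/4)
obs 9: x=3 → posterior Dirichlet(17/5, 8, 2, 26/5, 19/4)
obs 10: x=0 → posterior Dirichlet(22/5, 8, 2, 26/5, 19/4)
obs 11: x=0 → posterior Dirichlet(27/5, 8, 2, 26/5, 19/4)
obs 12: x=4 → posterior Dirichlet(27/5, 8, 2, 26/5, 23/4)
obs 13: x=4 → posterior Dirichlet(27/5, 8, 2, 26/5, 27/4)
obs 14: x=2 → posterior Dirichlet(27/5, 8, 3, 26/5, 27/4)

alpha_1=27/5, alpha_2=8, alpha_3=3, alpha_4=26/5, alpha_5=27/4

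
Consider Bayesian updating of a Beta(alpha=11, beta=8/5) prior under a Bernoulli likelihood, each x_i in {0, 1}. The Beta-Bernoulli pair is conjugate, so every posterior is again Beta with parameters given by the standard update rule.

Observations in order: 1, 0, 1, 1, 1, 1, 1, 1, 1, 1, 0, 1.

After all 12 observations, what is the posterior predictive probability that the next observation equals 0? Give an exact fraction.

6/41

obs 1: x=1 → posterior Beta(12, 8/5)
obs 2: x=0 → posterior Beta(12, 13/5)
obs 3: x=1 → posterior Beta(13, 13/5)
obs 4: x=1 → posterior Beta(14, 13/5)
obs 5: x=1 → posterior Beta(15, 13/5)
obs 6: x=1 → posterior Beta(16, 13/5)
obs 7: x=1 → posterior Beta(17, 13/5)
obs 8: x=1 → posterior Beta(18, 13/5)
obs 9: x=1 → posterior Beta(19, 13/5)
obs 10: x=1 → posterior Beta(20, 13/5)
obs 11: x=0 → posterior Beta(20, 18/5)
obs 12: x=1 → posterior Beta(21, 18/5)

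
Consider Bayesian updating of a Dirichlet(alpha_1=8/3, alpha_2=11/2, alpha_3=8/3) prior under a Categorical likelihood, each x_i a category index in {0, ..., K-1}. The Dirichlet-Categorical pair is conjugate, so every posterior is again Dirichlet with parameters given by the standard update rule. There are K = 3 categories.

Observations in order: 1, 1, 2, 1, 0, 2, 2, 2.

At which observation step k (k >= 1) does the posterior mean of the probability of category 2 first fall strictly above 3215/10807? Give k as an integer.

k = 7

obs 1: x=1 → posterior Dirichlet(8/3, 13/2, 8/3)
obs 2: x=1 → posterior Dirichlet(8/3, 15/2, 8/3)
obs 3: x=2 → posterior Dirichlet(8/3, 15/2, 11/3)
obs 4: x=1 → posterior Dirichlet(8/3, 17/2, 11/3)
obs 5: x=0 → posterior Dirichlet(11/3, 17/2, 11/3)
obs 6: x=2 → posterior Dirichlet(11/3, 17/2, 14/3)
obs 7: x=2 → posterior Dirichlet(11/3, 17/2, 17/3)
obs 8: x=2 → posterior Dirichlet(11/3, 17/2, 20/3)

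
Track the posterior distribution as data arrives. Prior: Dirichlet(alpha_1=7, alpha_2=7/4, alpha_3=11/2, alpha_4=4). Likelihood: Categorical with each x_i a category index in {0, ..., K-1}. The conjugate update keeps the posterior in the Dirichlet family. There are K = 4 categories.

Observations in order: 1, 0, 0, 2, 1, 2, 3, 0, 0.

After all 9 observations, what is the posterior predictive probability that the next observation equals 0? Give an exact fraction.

obs 1: x=1 → posterior Dirichlet(7, 11/4, 11/2, 4)
obs 2: x=0 → posterior Dirichlet(8, 11/4, 11/2, 4)
obs 3: x=0 → posterior Dirichlet(9, 11/4, 11/2, 4)
obs 4: x=2 → posterior Dirichlet(9, 11/4, 13/2, 4)
obs 5: x=1 → posterior Dirichlet(9, 15/4, 13/2, 4)
obs 6: x=2 → posterior Dirichlet(9, 15/4, 15/2, 4)
obs 7: x=3 → posterior Dirichlet(9, 15/4, 15/2, 5)
obs 8: x=0 → posterior Dirichlet(10, 15/4, 15/2, 5)
obs 9: x=0 → posterior Dirichlet(11, 15/4, 15/2, 5)

44/109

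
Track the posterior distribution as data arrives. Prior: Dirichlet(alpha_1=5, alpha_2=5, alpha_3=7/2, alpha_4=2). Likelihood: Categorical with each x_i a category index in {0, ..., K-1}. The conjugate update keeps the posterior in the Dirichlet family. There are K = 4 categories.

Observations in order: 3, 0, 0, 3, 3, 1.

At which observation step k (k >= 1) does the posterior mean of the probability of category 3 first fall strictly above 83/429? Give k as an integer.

obs 1: x=3 → posterior Dirichlet(5, 5, 7/2, 3)
obs 2: x=0 → posterior Dirichlet(6, 5, 7/2, 3)
obs 3: x=0 → posterior Dirichlet(7, 5, 7/2, 3)
obs 4: x=3 → posterior Dirichlet(7, 5, 7/2, 4)
obs 5: x=3 → posterior Dirichlet(7, 5, 7/2, 5)
obs 6: x=1 → posterior Dirichlet(7, 6, 7/2, 5)

k = 4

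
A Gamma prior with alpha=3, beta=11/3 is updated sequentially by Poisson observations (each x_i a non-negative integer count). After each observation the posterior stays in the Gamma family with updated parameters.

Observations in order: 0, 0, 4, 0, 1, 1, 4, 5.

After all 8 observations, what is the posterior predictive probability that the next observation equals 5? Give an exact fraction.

1046078573129736713985443115234375/56916623147869262190954925621510144

obs 1: x=0 → posterior Gamma(3, 14/3)
obs 2: x=0 → posterior Gamma(3, 17/3)
obs 3: x=4 → posterior Gamma(7, 20/3)
obs 4: x=0 → posterior Gamma(7, 23/3)
obs 5: x=1 → posterior Gamma(8, 26/3)
obs 6: x=1 → posterior Gamma(9, 29/3)
obs 7: x=4 → posterior Gamma(13, 32/3)
obs 8: x=5 → posterior Gamma(18, 35/3)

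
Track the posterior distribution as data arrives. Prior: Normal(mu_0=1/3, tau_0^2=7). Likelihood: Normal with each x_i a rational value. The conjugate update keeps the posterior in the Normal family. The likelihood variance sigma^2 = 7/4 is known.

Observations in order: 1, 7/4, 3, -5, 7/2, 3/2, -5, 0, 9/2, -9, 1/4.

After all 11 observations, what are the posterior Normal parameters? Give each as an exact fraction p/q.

mu_0=-41/135, tau_0^2=7/45

obs 1: x=1 → posterior Normal(13/15, 7/5)
obs 2: x=7/4 → posterior Normal(34/27, 7/9)
obs 3: x=3 → posterior Normal(70/39, 7/13)
obs 4: x=-5 → posterior Normal(10/51, 7/17)
obs 5: x=7/2 → posterior Normal(52/63, 1/3)
obs 6: x=3/2 → posterior Normal(14/15, 7/25)
obs 7: x=-5 → posterior Normal(10/87, 7/29)
obs 8: x=0 → posterior Normal(10/99, 7/33)
obs 9: x=9/2 → posterior Normal(64/111, 7/37)
obs 10: x=-9 → posterior Normal(-44/123, 7/41)
obs 11: x=1/4 → posterior Normal(-41/135, 7/45)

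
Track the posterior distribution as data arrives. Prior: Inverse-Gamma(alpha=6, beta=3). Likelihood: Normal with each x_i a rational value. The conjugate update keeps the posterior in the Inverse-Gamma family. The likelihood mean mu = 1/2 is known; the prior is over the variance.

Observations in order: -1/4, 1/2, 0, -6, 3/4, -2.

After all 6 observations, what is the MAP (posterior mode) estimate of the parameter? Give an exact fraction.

443/160

obs 1: x=-1/4 → posterior Inverse-Gamma(13/2, 105/32)
obs 2: x=1/2 → posterior Inverse-Gamma(7, 105/32)
obs 3: x=0 → posterior Inverse-Gamma(15/2, 109/32)
obs 4: x=-6 → posterior Inverse-Gamma(8, 785/32)
obs 5: x=3/4 → posterior Inverse-Gamma(17/2, 393/16)
obs 6: x=-2 → posterior Inverse-Gamma(9, 443/16)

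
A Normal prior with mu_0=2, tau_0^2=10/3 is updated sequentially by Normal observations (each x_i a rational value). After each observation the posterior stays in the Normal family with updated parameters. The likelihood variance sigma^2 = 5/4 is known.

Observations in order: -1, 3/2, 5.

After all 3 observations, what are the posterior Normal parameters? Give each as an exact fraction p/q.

obs 1: x=-1 → posterior Normal(-2/11, 10/11)
obs 2: x=3/2 → posterior Normal(10/19, 10/19)
obs 3: x=5 → posterior Normal(50/27, 10/27)

mu_0=50/27, tau_0^2=10/27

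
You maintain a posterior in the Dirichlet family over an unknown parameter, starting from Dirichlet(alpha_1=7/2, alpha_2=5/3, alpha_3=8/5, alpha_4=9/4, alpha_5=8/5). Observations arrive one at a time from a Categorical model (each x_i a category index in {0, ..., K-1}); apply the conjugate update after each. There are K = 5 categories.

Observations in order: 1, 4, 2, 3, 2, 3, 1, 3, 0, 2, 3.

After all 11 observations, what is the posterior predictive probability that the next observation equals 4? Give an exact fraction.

156/1297

obs 1: x=1 → posterior Dirichlet(7/2, 8/3, 8/5, 9/4, 8/5)
obs 2: x=4 → posterior Dirichlet(7/2, 8/3, 8/5, 9/4, 13/5)
obs 3: x=2 → posterior Dirichlet(7/2, 8/3, 13/5, 9/4, 13/5)
obs 4: x=3 → posterior Dirichlet(7/2, 8/3, 13/5, 13/4, 13/5)
obs 5: x=2 → posterior Dirichlet(7/2, 8/3, 18/5, 13/4, 13/5)
obs 6: x=3 → posterior Dirichlet(7/2, 8/3, 18/5, 17/4, 13/5)
obs 7: x=1 → posterior Dirichlet(7/2, 11/3, 18/5, 17/4, 13/5)
obs 8: x=3 → posterior Dirichlet(7/2, 11/3, 18/5, 21/4, 13/5)
obs 9: x=0 → posterior Dirichlet(9/2, 11/3, 18/5, 21/4, 13/5)
obs 10: x=2 → posterior Dirichlet(9/2, 11/3, 23/5, 21/4, 13/5)
obs 11: x=3 → posterior Dirichlet(9/2, 11/3, 23/5, 25/4, 13/5)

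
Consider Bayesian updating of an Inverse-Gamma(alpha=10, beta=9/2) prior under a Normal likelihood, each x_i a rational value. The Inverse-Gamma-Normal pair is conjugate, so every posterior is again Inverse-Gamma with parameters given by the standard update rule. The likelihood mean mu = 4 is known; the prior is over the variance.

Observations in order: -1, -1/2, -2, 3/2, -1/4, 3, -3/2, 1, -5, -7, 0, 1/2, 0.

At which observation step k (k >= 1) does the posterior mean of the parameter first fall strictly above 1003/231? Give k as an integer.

obs 1: x=-1 → posterior Inverse-Gamma(21/2, 17)
obs 2: x=-1/2 → posterior Inverse-Gamma(11, 217/8)
obs 3: x=-2 → posterior Inverse-Gamma(23/2, 361/8)
obs 4: x=3/2 → posterior Inverse-Gamma(12, 193/4)
obs 5: x=-1/4 → posterior Inverse-Gamma(25/2, 1833/32)
obs 6: x=3 → posterior Inverse-Gamma(13, 1849/32)
obs 7: x=-3/2 → posterior Inverse-Gamma(27/2, 2333/32)
obs 8: x=1 → posterior Inverse-Gamma(14, 2477/32)
obs 9: x=-5 → posterior Inverse-Gamma(29/2, 3773/32)
obs 10: x=-7 → posterior Inverse-Gamma(15, 5709/32)
obs 11: x=0 → posterior Inverse-Gamma(31/2, 5965/32)
obs 12: x=1/2 → posterior Inverse-Gamma(16, 6161/32)
obs 13: x=0 → posterior Inverse-Gamma(33/2, 6417/32)

k = 4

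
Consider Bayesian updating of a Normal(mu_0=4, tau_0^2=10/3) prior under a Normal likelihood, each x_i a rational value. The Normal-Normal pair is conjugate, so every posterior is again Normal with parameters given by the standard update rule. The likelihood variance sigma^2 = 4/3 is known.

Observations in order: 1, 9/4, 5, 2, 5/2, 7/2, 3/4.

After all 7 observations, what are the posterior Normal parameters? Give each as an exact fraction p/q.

obs 1: x=1 → posterior Normal(13/7, 20/21)
obs 2: x=9/4 → posterior Normal(97/48, 5/9)
obs 3: x=5 → posterior Normal(197/68, 20/51)
obs 4: x=2 → posterior Normal(237/88, 10/33)
obs 5: x=5/2 → posterior Normal(287/108, 20/81)
obs 6: x=7/2 → posterior Normal(357/128, 5/24)
obs 7: x=3/4 → posterior Normal(93/37, 20/111)

mu_0=93/37, tau_0^2=20/111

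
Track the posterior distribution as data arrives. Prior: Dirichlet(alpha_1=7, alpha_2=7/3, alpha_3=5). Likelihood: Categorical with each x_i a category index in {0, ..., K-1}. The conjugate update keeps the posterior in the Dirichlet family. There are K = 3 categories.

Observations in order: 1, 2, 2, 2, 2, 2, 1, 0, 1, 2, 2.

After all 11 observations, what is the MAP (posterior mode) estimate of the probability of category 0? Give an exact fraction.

21/67

obs 1: x=1 → posterior Dirichlet(7, 10/3, 5)
obs 2: x=2 → posterior Dirichlet(7, 10/3, 6)
obs 3: x=2 → posterior Dirichlet(7, 10/3, 7)
obs 4: x=2 → posterior Dirichlet(7, 10/3, 8)
obs 5: x=2 → posterior Dirichlet(7, 10/3, 9)
obs 6: x=2 → posterior Dirichlet(7, 10/3, 10)
obs 7: x=1 → posterior Dirichlet(7, 13/3, 10)
obs 8: x=0 → posterior Dirichlet(8, 13/3, 10)
obs 9: x=1 → posterior Dirichlet(8, 16/3, 10)
obs 10: x=2 → posterior Dirichlet(8, 16/3, 11)
obs 11: x=2 → posterior Dirichlet(8, 16/3, 12)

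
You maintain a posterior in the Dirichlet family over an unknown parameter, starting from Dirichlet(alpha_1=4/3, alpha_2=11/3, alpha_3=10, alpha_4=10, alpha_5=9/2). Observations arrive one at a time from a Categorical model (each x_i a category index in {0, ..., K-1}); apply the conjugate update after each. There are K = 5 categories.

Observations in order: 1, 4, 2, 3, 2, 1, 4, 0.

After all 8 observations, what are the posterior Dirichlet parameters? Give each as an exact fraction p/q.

obs 1: x=1 → posterior Dirichlet(4/3, 14/3, 10, 10, 9/2)
obs 2: x=4 → posterior Dirichlet(4/3, 14/3, 10, 10, 11/2)
obs 3: x=2 → posterior Dirichlet(4/3, 14/3, 11, 10, 11/2)
obs 4: x=3 → posterior Dirichlet(4/3, 14/3, 11, 11, 11/2)
obs 5: x=2 → posterior Dirichlet(4/3, 14/3, 12, 11, 11/2)
obs 6: x=1 → posterior Dirichlet(4/3, 17/3, 12, 11, 11/2)
obs 7: x=4 → posterior Dirichlet(4/3, 17/3, 12, 11, 13/2)
obs 8: x=0 → posterior Dirichlet(7/3, 17/3, 12, 11, 13/2)

alpha_1=7/3, alpha_2=17/3, alpha_3=12, alpha_4=11, alpha_5=13/2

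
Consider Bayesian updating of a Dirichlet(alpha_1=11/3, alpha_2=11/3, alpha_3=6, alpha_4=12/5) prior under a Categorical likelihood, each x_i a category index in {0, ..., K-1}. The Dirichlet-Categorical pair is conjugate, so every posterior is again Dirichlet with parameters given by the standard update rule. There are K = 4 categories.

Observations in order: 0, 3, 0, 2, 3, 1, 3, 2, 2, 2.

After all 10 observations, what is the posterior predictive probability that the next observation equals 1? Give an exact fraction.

obs 1: x=0 → posterior Dirichlet(14/3, 11/3, 6, 12/5)
obs 2: x=3 → posterior Dirichlet(14/3, 11/3, 6, 17/5)
obs 3: x=0 → posterior Dirichlet(17/3, 11/3, 6, 17/5)
obs 4: x=2 → posterior Dirichlet(17/3, 11/3, 7, 17/5)
obs 5: x=3 → posterior Dirichlet(17/3, 11/3, 7, 22/5)
obs 6: x=1 → posterior Dirichlet(17/3, 14/3, 7, 22/5)
obs 7: x=3 → posterior Dirichlet(17/3, 14/3, 7, 27/5)
obs 8: x=2 → posterior Dirichlet(17/3, 14/3, 8, 27/5)
obs 9: x=2 → posterior Dirichlet(17/3, 14/3, 9, 27/5)
obs 10: x=2 → posterior Dirichlet(17/3, 14/3, 10, 27/5)

35/193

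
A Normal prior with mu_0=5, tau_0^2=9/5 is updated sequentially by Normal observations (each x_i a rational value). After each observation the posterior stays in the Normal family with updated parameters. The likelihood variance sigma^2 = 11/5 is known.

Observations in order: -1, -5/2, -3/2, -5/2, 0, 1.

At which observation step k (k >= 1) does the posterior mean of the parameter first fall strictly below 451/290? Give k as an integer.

k = 2

obs 1: x=-1 → posterior Normal(23/10, 99/100)
obs 2: x=-5/2 → posterior Normal(47/58, 99/145)
obs 3: x=-3/2 → posterior Normal(5/19, 99/190)
obs 4: x=-5/2 → posterior Normal(-25/94, 99/235)
obs 5: x=0 → posterior Normal(-25/112, 99/280)
obs 6: x=1 → posterior Normal(-7/130, 99/325)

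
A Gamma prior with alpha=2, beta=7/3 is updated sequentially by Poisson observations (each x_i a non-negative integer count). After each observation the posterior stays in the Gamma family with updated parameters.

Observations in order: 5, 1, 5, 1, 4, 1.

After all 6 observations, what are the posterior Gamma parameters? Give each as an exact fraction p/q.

obs 1: x=5 → posterior Gamma(7, 10/3)
obs 2: x=1 → posterior Gamma(8, 13/3)
obs 3: x=5 → posterior Gamma(13, 16/3)
obs 4: x=1 → posterior Gamma(14, 19/3)
obs 5: x=4 → posterior Gamma(18, 22/3)
obs 6: x=1 → posterior Gamma(19, 25/3)

alpha=19, beta=25/3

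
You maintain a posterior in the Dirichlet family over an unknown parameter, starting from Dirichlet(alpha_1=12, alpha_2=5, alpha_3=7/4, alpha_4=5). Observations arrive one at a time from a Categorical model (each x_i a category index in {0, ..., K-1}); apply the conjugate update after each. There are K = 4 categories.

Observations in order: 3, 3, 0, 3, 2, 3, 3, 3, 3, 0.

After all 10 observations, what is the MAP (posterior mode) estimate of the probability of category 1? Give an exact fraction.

obs 1: x=3 → posterior Dirichlet(12, 5, 7/4, 6)
obs 2: x=3 → posterior Dirichlet(12, 5, 7/4, 7)
obs 3: x=0 → posterior Dirichlet(13, 5, 7/4, 7)
obs 4: x=3 → posterior Dirichlet(13, 5, 7/4, 8)
obs 5: x=2 → posterior Dirichlet(13, 5, 11/4, 8)
obs 6: x=3 → posterior Dirichlet(13, 5, 11/4, 9)
obs 7: x=3 → posterior Dirichlet(13, 5, 11/4, 10)
obs 8: x=3 → posterior Dirichlet(13, 5, 11/4, 11)
obs 9: x=3 → posterior Dirichlet(13, 5, 11/4, 12)
obs 10: x=0 → posterior Dirichlet(14, 5, 11/4, 12)

16/119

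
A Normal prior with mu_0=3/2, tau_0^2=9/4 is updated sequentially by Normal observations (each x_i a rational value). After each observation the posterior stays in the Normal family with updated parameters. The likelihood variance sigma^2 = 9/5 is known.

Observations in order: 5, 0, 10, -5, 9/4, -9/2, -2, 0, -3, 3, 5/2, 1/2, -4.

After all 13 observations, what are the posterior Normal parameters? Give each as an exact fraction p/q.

mu_0=119/276, tau_0^2=3/23

obs 1: x=5 → posterior Normal(31/9, 1)
obs 2: x=0 → posterior Normal(31/14, 9/14)
obs 3: x=10 → posterior Normal(81/19, 9/19)
obs 4: x=-5 → posterior Normal(7/3, 3/8)
obs 5: x=9/4 → posterior Normal(269/116, 9/29)
obs 6: x=-9/2 → posterior Normal(179/136, 9/34)
obs 7: x=-2 → posterior Normal(139/156, 3/13)
obs 8: x=0 → posterior Normal(139/176, 9/44)
obs 9: x=-3 → posterior Normal(79/196, 9/49)
obs 10: x=3 → posterior Normal(139/216, 1/6)
obs 11: x=5/2 → posterior Normal(189/236, 9/59)
obs 12: x=1/2 → posterior Normal(199/256, 9/64)
obs 13: x=-4 → posterior Normal(119/276, 3/23)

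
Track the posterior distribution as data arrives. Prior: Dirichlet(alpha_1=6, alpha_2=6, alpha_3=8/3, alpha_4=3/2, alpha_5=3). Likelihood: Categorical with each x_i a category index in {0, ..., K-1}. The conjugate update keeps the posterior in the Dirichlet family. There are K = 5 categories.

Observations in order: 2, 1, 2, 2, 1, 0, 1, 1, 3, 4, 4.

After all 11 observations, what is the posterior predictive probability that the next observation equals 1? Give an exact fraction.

60/181

obs 1: x=2 → posterior Dirichlet(6, 6, 11/3, 3/2, 3)
obs 2: x=1 → posterior Dirichlet(6, 7, 11/3, 3/2, 3)
obs 3: x=2 → posterior Dirichlet(6, 7, 14/3, 3/2, 3)
obs 4: x=2 → posterior Dirichlet(6, 7, 17/3, 3/2, 3)
obs 5: x=1 → posterior Dirichlet(6, 8, 17/3, 3/2, 3)
obs 6: x=0 → posterior Dirichlet(7, 8, 17/3, 3/2, 3)
obs 7: x=1 → posterior Dirichlet(7, 9, 17/3, 3/2, 3)
obs 8: x=1 → posterior Dirichlet(7, 10, 17/3, 3/2, 3)
obs 9: x=3 → posterior Dirichlet(7, 10, 17/3, 5/2, 3)
obs 10: x=4 → posterior Dirichlet(7, 10, 17/3, 5/2, 4)
obs 11: x=4 → posterior Dirichlet(7, 10, 17/3, 5/2, 5)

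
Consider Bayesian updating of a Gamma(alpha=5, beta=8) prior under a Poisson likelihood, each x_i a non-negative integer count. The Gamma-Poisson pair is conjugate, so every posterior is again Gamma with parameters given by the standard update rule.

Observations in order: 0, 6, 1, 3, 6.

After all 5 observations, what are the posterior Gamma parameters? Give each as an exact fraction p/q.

alpha=21, beta=13

obs 1: x=0 → posterior Gamma(5, 9)
obs 2: x=6 → posterior Gamma(11, 10)
obs 3: x=1 → posterior Gamma(12, 11)
obs 4: x=3 → posterior Gamma(15, 12)
obs 5: x=6 → posterior Gamma(21, 13)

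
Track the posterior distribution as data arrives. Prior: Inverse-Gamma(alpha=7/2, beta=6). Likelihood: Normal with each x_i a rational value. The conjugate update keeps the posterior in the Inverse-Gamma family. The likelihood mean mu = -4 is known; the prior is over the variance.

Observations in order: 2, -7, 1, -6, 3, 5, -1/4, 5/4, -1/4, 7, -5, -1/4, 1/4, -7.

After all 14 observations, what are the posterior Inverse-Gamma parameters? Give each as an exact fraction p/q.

alpha=21/2, beta=6957/32

obs 1: x=2 → posterior Inverse-Gamma(4, 24)
obs 2: x=-7 → posterior Inverse-Gamma(9/2, 57/2)
obs 3: x=1 → posterior Inverse-Gamma(5, 41)
obs 4: x=-6 → posterior Inverse-Gamma(11/2, 43)
obs 5: x=3 → posterior Inverse-Gamma(6, 135/2)
obs 6: x=5 → posterior Inverse-Gamma(13/2, 108)
obs 7: x=-1/4 → posterior Inverse-Gamma(7, 3681/32)
obs 8: x=5/4 → posterior Inverse-Gamma(15/2, 2061/16)
obs 9: x=-1/4 → posterior Inverse-Gamma(8, 4347/32)
obs 10: x=7 → posterior Inverse-Gamma(17/2, 6283/32)
obs 11: x=-5 → posterior Inverse-Gamma(9, 6299/32)
obs 12: x=-1/4 → posterior Inverse-Gamma(19/2, 1631/8)
obs 13: x=1/4 → posterior Inverse-Gamma(10, 6813/32)
obs 14: x=-7 → posterior Inverse-Gamma(21/2, 6957/32)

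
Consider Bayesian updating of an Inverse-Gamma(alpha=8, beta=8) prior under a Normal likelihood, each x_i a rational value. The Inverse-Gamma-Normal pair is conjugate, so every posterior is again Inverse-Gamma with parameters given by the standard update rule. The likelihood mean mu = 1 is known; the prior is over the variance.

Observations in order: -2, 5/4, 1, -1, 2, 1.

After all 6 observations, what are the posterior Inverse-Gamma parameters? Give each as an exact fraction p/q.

alpha=11, beta=481/32

obs 1: x=-2 → posterior Inverse-Gamma(17/2, 25/2)
obs 2: x=5/4 → posterior Inverse-Gamma(9, 401/32)
obs 3: x=1 → posterior Inverse-Gamma(19/2, 401/32)
obs 4: x=-1 → posterior Inverse-Gamma(10, 465/32)
obs 5: x=2 → posterior Inverse-Gamma(21/2, 481/32)
obs 6: x=1 → posterior Inverse-Gamma(11, 481/32)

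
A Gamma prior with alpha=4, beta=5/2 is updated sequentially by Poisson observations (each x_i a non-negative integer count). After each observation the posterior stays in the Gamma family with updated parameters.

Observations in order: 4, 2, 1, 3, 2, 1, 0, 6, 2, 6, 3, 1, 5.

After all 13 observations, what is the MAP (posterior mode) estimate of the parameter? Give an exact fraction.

78/31

obs 1: x=4 → posterior Gamma(8, 7/2)
obs 2: x=2 → posterior Gamma(10, 9/2)
obs 3: x=1 → posterior Gamma(11, 11/2)
obs 4: x=3 → posterior Gamma(14, 13/2)
obs 5: x=2 → posterior Gamma(16, 15/2)
obs 6: x=1 → posterior Gamma(17, 17/2)
obs 7: x=0 → posterior Gamma(17, 19/2)
obs 8: x=6 → posterior Gamma(23, 21/2)
obs 9: x=2 → posterior Gamma(25, 23/2)
obs 10: x=6 → posterior Gamma(31, 25/2)
obs 11: x=3 → posterior Gamma(34, 27/2)
obs 12: x=1 → posterior Gamma(35, 29/2)
obs 13: x=5 → posterior Gamma(40, 31/2)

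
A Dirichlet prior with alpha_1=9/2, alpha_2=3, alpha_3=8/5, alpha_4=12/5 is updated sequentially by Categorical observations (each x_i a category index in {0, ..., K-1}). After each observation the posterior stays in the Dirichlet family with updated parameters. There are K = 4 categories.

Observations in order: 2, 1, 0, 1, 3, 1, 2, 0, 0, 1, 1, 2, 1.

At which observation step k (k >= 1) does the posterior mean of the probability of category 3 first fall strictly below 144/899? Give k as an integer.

k = 4

obs 1: x=2 → posterior Dirichlet(9/2, 3, 13/5, 12/5)
obs 2: x=1 → posterior Dirichlet(9/2, 4, 13/5, 12/5)
obs 3: x=0 → posterior Dirichlet(11/2, 4, 13/5, 12/5)
obs 4: x=1 → posterior Dirichlet(11/2, 5, 13/5, 12/5)
obs 5: x=3 → posterior Dirichlet(11/2, 5, 13/5, 17/5)
obs 6: x=1 → posterior Dirichlet(11/2, 6, 13/5, 17/5)
obs 7: x=2 → posterior Dirichlet(11/2, 6, 18/5, 17/5)
obs 8: x=0 → posterior Dirichlet(13/2, 6, 18/5, 17/5)
obs 9: x=0 → posterior Dirichlet(15/2, 6, 18/5, 17/5)
obs 10: x=1 → posterior Dirichlet(15/2, 7, 18/5, 17/5)
obs 11: x=1 → posterior Dirichlet(15/2, 8, 18/5, 17/5)
obs 12: x=2 → posterior Dirichlet(15/2, 8, 23/5, 17/5)
obs 13: x=1 → posterior Dirichlet(15/2, 9, 23/5, 17/5)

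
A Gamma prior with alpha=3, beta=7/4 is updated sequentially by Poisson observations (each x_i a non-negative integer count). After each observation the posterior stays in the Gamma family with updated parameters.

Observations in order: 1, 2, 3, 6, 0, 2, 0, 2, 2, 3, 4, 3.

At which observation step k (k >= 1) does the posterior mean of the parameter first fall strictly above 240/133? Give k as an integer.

obs 1: x=1 → posterior Gamma(4, 11/4)
obs 2: x=2 → posterior Gamma(6, 15/4)
obs 3: x=3 → posterior Gamma(9, 19/4)
obs 4: x=6 → posterior Gamma(15, 23/4)
obs 5: x=0 → posterior Gamma(15, 27/4)
obs 6: x=2 → posterior Gamma(17, 31/4)
obs 7: x=0 → posterior Gamma(17, 35/4)
obs 8: x=2 → posterior Gamma(19, 39/4)
obs 9: x=2 → posterior Gamma(21, 43/4)
obs 10: x=3 → posterior Gamma(24, 47/4)
obs 11: x=4 → posterior Gamma(28, 51/4)
obs 12: x=3 → posterior Gamma(31, 55/4)

k = 3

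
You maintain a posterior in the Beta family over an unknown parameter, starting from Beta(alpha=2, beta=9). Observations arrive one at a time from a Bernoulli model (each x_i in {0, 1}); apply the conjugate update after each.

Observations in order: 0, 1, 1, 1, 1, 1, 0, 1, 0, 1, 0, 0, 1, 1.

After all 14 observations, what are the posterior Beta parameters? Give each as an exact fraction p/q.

obs 1: x=0 → posterior Beta(2, 10)
obs 2: x=1 → posterior Beta(3, 10)
obs 3: x=1 → posterior Beta(4, 10)
obs 4: x=1 → posterior Beta(5, 10)
obs 5: x=1 → posterior Beta(6, 10)
obs 6: x=1 → posterior Beta(7, 10)
obs 7: x=0 → posterior Beta(7, 11)
obs 8: x=1 → posterior Beta(8, 11)
obs 9: x=0 → posterior Beta(8, 12)
obs 10: x=1 → posterior Beta(9, 12)
obs 11: x=0 → posterior Beta(9, 13)
obs 12: x=0 → posterior Beta(9, 14)
obs 13: x=1 → posterior Beta(10, 14)
obs 14: x=1 → posterior Beta(11, 14)

alpha=11, beta=14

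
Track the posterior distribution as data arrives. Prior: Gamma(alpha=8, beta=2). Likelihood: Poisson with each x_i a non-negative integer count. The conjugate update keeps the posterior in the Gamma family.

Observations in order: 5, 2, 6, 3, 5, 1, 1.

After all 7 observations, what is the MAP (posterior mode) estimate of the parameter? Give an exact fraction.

10/3

obs 1: x=5 → posterior Gamma(13, 3)
obs 2: x=2 → posterior Gamma(15, 4)
obs 3: x=6 → posterior Gamma(21, 5)
obs 4: x=3 → posterior Gamma(24, 6)
obs 5: x=5 → posterior Gamma(29, 7)
obs 6: x=1 → posterior Gamma(30, 8)
obs 7: x=1 → posterior Gamma(31, 9)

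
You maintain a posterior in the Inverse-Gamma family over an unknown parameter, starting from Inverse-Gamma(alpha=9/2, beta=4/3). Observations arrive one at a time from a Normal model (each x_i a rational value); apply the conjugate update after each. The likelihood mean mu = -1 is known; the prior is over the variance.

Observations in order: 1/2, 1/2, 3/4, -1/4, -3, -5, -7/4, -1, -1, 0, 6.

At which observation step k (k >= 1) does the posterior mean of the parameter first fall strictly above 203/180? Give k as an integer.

obs 1: x=1/2 → posterior Inverse-Gamma(5, 59/24)
obs 2: x=1/2 → posterior Inverse-Gamma(11/2, 43/12)
obs 3: x=3/4 → posterior Inverse-Gamma(6, 491/96)
obs 4: x=-1/4 → posterior Inverse-Gamma(13/2, 259/48)
obs 5: x=-3 → posterior Inverse-Gamma(7, 355/48)
obs 6: x=-5 → posterior Inverse-Gamma(15/2, 739/48)
obs 7: x=-7/4 → posterior Inverse-Gamma(8, 1505/96)
obs 8: x=-1 → posterior Inverse-Gamma(17/2, 1505/96)
obs 9: x=-1 → posterior Inverse-Gamma(9, 1505/96)
obs 10: x=0 → posterior Inverse-Gamma(19/2, 1553/96)
obs 11: x=6 → posterior Inverse-Gamma(10, 3905/96)

k = 5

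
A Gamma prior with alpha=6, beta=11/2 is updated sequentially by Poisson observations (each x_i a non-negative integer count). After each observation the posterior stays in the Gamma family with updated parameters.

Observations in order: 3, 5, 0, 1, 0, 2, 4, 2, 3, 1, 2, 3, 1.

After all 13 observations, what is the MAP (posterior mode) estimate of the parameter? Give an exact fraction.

64/37

obs 1: x=3 → posterior Gamma(9, 13/2)
obs 2: x=5 → posterior Gamma(14, 15/2)
obs 3: x=0 → posterior Gamma(14, 17/2)
obs 4: x=1 → posterior Gamma(15, 19/2)
obs 5: x=0 → posterior Gamma(15, 21/2)
obs 6: x=2 → posterior Gamma(17, 23/2)
obs 7: x=4 → posterior Gamma(21, 25/2)
obs 8: x=2 → posterior Gamma(23, 27/2)
obs 9: x=3 → posterior Gamma(26, 29/2)
obs 10: x=1 → posterior Gamma(27, 31/2)
obs 11: x=2 → posterior Gamma(29, 33/2)
obs 12: x=3 → posterior Gamma(32, 35/2)
obs 13: x=1 → posterior Gamma(33, 37/2)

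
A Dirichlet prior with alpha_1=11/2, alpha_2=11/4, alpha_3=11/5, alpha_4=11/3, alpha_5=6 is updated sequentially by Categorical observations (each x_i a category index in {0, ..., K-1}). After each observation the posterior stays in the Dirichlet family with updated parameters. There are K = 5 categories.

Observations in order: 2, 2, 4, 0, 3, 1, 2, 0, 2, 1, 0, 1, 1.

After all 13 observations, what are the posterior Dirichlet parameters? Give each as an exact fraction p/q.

alpha_1=17/2, alpha_2=27/4, alpha_3=31/5, alpha_4=14/3, alpha_5=7

obs 1: x=2 → posterior Dirichlet(11/2, 11/4, 16/5, 11/3, 6)
obs 2: x=2 → posterior Dirichlet(11/2, 11/4, 21/5, 11/3, 6)
obs 3: x=4 → posterior Dirichlet(11/2, 11/4, 21/5, 11/3, 7)
obs 4: x=0 → posterior Dirichlet(13/2, 11/4, 21/5, 11/3, 7)
obs 5: x=3 → posterior Dirichlet(13/2, 11/4, 21/5, 14/3, 7)
obs 6: x=1 → posterior Dirichlet(13/2, 15/4, 21/5, 14/3, 7)
obs 7: x=2 → posterior Dirichlet(13/2, 15/4, 26/5, 14/3, 7)
obs 8: x=0 → posterior Dirichlet(15/2, 15/4, 26/5, 14/3, 7)
obs 9: x=2 → posterior Dirichlet(15/2, 15/4, 31/5, 14/3, 7)
obs 10: x=1 → posterior Dirichlet(15/2, 19/4, 31/5, 14/3, 7)
obs 11: x=0 → posterior Dirichlet(17/2, 19/4, 31/5, 14/3, 7)
obs 12: x=1 → posterior Dirichlet(17/2, 23/4, 31/5, 14/3, 7)
obs 13: x=1 → posterior Dirichlet(17/2, 27/4, 31/5, 14/3, 7)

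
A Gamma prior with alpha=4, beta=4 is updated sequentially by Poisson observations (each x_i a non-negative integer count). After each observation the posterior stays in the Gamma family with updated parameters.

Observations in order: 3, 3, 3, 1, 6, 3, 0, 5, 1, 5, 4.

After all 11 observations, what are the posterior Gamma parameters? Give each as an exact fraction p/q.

obs 1: x=3 → posterior Gamma(7, 5)
obs 2: x=3 → posterior Gamma(10, 6)
obs 3: x=3 → posterior Gamma(13, 7)
obs 4: x=1 → posterior Gamma(14, 8)
obs 5: x=6 → posterior Gamma(20, 9)
obs 6: x=3 → posterior Gamma(23, 10)
obs 7: x=0 → posterior Gamma(23, 11)
obs 8: x=5 → posterior Gamma(28, 12)
obs 9: x=1 → posterior Gamma(29, 13)
obs 10: x=5 → posterior Gamma(34, 14)
obs 11: x=4 → posterior Gamma(38, 15)

alpha=38, beta=15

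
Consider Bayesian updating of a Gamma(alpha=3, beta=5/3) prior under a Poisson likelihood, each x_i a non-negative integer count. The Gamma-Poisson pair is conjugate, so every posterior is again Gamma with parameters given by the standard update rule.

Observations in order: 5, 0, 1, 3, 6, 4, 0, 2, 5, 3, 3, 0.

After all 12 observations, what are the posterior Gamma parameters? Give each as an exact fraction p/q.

obs 1: x=5 → posterior Gamma(8, 8/3)
obs 2: x=0 → posterior Gamma(8, 11/3)
obs 3: x=1 → posterior Gamma(9, 14/3)
obs 4: x=3 → posterior Gamma(12, 17/3)
obs 5: x=6 → posterior Gamma(18, 20/3)
obs 6: x=4 → posterior Gamma(22, 23/3)
obs 7: x=0 → posterior Gamma(22, 26/3)
obs 8: x=2 → posterior Gamma(24, 29/3)
obs 9: x=5 → posterior Gamma(29, 32/3)
obs 10: x=3 → posterior Gamma(32, 35/3)
obs 11: x=3 → posterior Gamma(35, 38/3)
obs 12: x=0 → posterior Gamma(35, 41/3)

alpha=35, beta=41/3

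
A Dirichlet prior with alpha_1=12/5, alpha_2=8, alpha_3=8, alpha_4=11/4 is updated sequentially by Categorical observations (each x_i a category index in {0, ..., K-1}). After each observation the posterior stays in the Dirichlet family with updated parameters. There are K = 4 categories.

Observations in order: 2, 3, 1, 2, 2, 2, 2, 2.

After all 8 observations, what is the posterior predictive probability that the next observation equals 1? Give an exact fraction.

obs 1: x=2 → posterior Dirichlet(12/5, 8, 9, 11/4)
obs 2: x=3 → posterior Dirichlet(12/5, 8, 9, 15/4)
obs 3: x=1 → posterior Dirichlet(12/5, 9, 9, 15/4)
obs 4: x=2 → posterior Dirichlet(12/5, 9, 10, 15/4)
obs 5: x=2 → posterior Dirichlet(12/5, 9, 11, 15/4)
obs 6: x=2 → posterior Dirichlet(12/5, 9, 12, 15/4)
obs 7: x=2 → posterior Dirichlet(12/5, 9, 13, 15/4)
obs 8: x=2 → posterior Dirichlet(12/5, 9, 14, 15/4)

180/583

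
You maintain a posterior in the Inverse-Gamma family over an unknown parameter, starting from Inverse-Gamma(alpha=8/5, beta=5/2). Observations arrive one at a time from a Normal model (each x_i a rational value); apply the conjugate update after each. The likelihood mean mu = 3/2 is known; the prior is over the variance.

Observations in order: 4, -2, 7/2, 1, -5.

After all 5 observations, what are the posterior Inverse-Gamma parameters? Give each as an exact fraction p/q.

alpha=41/10, beta=35

obs 1: x=4 → posterior Inverse-Gamma(21/10, 45/8)
obs 2: x=-2 → posterior Inverse-Gamma(13/5, 47/4)
obs 3: x=7/2 → posterior Inverse-Gamma(31/10, 55/4)
obs 4: x=1 → posterior Inverse-Gamma(18/5, 111/8)
obs 5: x=-5 → posterior Inverse-Gamma(41/10, 35)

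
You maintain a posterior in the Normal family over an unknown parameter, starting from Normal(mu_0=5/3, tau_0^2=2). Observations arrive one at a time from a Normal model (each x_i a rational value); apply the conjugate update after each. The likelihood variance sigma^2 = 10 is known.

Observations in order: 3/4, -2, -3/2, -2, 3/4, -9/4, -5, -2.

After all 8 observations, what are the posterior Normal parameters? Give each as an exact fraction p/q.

obs 1: x=3/4 → posterior Normal(109/72, 5/3)
obs 2: x=-2 → posterior Normal(85/84, 10/7)
obs 3: x=-3/2 → posterior Normal(67/96, 5/4)
obs 4: x=-2 → posterior Normal(43/108, 10/9)
obs 5: x=3/4 → posterior Normal(13/30, 1)
obs 6: x=-9/4 → posterior Normal(25/132, 10/11)
obs 7: x=-5 → posterior Normal(-35/144, 5/6)
obs 8: x=-2 → posterior Normal(-59/156, 10/13)

mu_0=-59/156, tau_0^2=10/13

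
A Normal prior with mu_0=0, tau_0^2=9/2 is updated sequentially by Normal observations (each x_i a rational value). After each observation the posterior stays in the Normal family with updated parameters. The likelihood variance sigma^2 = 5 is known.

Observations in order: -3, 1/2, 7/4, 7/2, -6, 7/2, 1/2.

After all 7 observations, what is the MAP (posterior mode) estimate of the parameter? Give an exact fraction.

27/292

obs 1: x=-3 → posterior Normal(-27/19, 45/19)
obs 2: x=1/2 → posterior Normal(-45/56, 45/28)
obs 3: x=7/4 → posterior Normal(-27/148, 45/37)
obs 4: x=7/2 → posterior Normal(99/184, 45/46)
obs 5: x=-6 → posterior Normal(-117/220, 9/11)
obs 6: x=7/2 → posterior Normal(9/256, 45/64)
obs 7: x=1/2 → posterior Normal(27/292, 45/73)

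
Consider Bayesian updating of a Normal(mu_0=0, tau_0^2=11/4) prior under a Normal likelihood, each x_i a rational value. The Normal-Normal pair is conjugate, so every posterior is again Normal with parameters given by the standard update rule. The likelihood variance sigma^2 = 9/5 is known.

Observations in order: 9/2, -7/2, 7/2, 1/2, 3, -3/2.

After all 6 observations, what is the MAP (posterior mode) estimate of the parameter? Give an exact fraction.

715/732

obs 1: x=9/2 → posterior Normal(495/182, 99/91)
obs 2: x=-7/2 → posterior Normal(55/146, 99/146)
obs 3: x=7/2 → posterior Normal(165/134, 33/67)
obs 4: x=1/2 → posterior Normal(275/256, 99/256)
obs 5: x=3 → posterior Normal(440/311, 99/311)
obs 6: x=-3/2 → posterior Normal(715/732, 33/122)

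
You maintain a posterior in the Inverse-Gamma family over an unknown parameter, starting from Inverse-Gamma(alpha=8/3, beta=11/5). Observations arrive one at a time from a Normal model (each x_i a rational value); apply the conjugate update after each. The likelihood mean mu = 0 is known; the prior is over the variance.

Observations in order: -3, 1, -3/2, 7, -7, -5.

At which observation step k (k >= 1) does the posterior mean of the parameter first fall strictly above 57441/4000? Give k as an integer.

k = 6

obs 1: x=-3 → posterior Inverse-Gamma(19/6, 67/10)
obs 2: x=1 → posterior Inverse-Gamma(11/3, 36/5)
obs 3: x=-3/2 → posterior Inverse-Gamma(25/6, 333/40)
obs 4: x=7 → posterior Inverse-Gamma(14/3, 1313/40)
obs 5: x=-7 → posterior Inverse-Gamma(31/6, 2293/40)
obs 6: x=-5 → posterior Inverse-Gamma(17/3, 2793/40)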